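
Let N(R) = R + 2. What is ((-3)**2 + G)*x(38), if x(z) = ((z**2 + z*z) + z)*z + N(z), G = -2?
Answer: 778596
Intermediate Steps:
N(R) = 2 + R
x(z) = 2 + z + z*(z + 2*z**2) (x(z) = ((z**2 + z*z) + z)*z + (2 + z) = ((z**2 + z**2) + z)*z + (2 + z) = (2*z**2 + z)*z + (2 + z) = (z + 2*z**2)*z + (2 + z) = z*(z + 2*z**2) + (2 + z) = 2 + z + z*(z + 2*z**2))
((-3)**2 + G)*x(38) = ((-3)**2 - 2)*(2 + 38 + 38**2 + 2*38**3) = (9 - 2)*(2 + 38 + 1444 + 2*54872) = 7*(2 + 38 + 1444 + 109744) = 7*111228 = 778596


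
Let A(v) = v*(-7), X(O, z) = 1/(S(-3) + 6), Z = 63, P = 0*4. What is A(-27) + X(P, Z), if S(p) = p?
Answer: 568/3 ≈ 189.33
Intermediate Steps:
P = 0
X(O, z) = 1/3 (X(O, z) = 1/(-3 + 6) = 1/3)
A(v) = -7*v
A(-27) + X(P, Z) = -7*(-27) + 1/3 = 189 + 1/3 = 568/3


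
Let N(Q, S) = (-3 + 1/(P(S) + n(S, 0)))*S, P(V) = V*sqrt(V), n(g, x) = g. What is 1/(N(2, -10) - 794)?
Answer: (I - sqrt(10))/(-763*I + 764*sqrt(10)) ≈ -0.0013091 + 4.9263e-7*I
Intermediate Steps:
P(V) = V**(3/2)
N(Q, S) = S*(-3 + 1/(S + S**(3/2))) (N(Q, S) = (-3 + 1/(S**(3/2) + S))*S = (-3 + 1/(S + S**(3/2)))*S = S*(-3 + 1/(S + S**(3/2))))
1/(N(2, -10) - 794) = 1/((-10 - 3*(-10)**2 - 300*I*sqrt(10))/(-10 + (-10)**(3/2)) - 794) = 1/((-10 - 3*100 - 300*I*sqrt(10))/(-10 - 10*I*sqrt(10)) - 794) = 1/((-10 - 300 - 300*I*sqrt(10))/(-10 - 10*I*sqrt(10)) - 794) = 1/((-310 - 300*I*sqrt(10))/(-10 - 10*I*sqrt(10)) - 794) = 1/(-794 + (-310 - 300*I*sqrt(10))/(-10 - 10*I*sqrt(10)))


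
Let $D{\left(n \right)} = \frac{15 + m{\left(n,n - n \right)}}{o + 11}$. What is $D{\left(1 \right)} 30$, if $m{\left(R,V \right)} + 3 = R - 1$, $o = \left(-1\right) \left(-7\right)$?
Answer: $20$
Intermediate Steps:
$o = 7$
$m{\left(R,V \right)} = -4 + R$ ($m{\left(R,V \right)} = -3 + \left(R - 1\right) = -3 + \left(-1 + R\right) = -4 + R$)
$D{\left(n \right)} = \frac{11}{18} + \frac{n}{18}$ ($D{\left(n \right)} = \frac{15 + \left(-4 + n\right)}{7 + 11} = \frac{11 + n}{18} = \left(11 + n\right) \frac{1}{18} = \frac{11}{18} + \frac{n}{18}$)
$D{\left(1 \right)} 30 = \left(\frac{11}{18} + \frac{1}{18} \cdot 1\right) 30 = \left(\frac{11}{18} + \frac{1}{18}\right) 30 = \frac{2}{3} \cdot 30 = 20$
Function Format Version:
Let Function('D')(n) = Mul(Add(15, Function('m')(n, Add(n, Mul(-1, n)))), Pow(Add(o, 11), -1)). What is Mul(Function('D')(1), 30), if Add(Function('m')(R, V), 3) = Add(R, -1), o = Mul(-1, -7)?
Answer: 20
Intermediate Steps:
o = 7
Function('m')(R, V) = Add(-4, R) (Function('m')(R, V) = Add(-3, Add(R, -1)) = Add(-3, Add(-1, R)) = Add(-4, R))
Function('D')(n) = Add(Rational(11, 18), Mul(Rational(1, 18), n)) (Function('D')(n) = Mul(Add(15, Add(-4, n)), Pow(Add(7, 11), -1)) = Mul(Add(11, n), Pow(18, -1)) = Mul(Add(11, n), Rational(1, 18)) = Add(Rational(11, 18), Mul(Rational(1, 18), n)))
Mul(Function('D')(1), 30) = Mul(Add(Rational(11, 18), Mul(Rational(1, 18), 1)), 30) = Mul(Add(Rational(11, 18), Rational(1, 18)), 30) = Mul(Rational(2, 3), 30) = 20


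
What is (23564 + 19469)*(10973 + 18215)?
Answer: 1256047204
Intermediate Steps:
(23564 + 19469)*(10973 + 18215) = 43033*29188 = 1256047204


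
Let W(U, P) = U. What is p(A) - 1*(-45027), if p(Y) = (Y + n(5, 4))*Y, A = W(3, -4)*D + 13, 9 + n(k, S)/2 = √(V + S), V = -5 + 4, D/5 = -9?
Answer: 62107 - 244*√3 ≈ 61684.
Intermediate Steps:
D = -45 (D = 5*(-9) = -45)
V = -1
n(k, S) = -18 + 2*√(-1 + S)
A = -122 (A = 3*(-45) + 13 = -135 + 13 = -122)
p(Y) = Y*(-18 + Y + 2*√3) (p(Y) = (Y + (-18 + 2*√(-1 + 4)))*Y = (Y + (-18 + 2*√3))*Y = (-18 + Y + 2*√3)*Y = Y*(-18 + Y + 2*√3))
p(A) - 1*(-45027) = -122*(-18 - 122 + 2*√3) - 1*(-45027) = -122*(-140 + 2*√3) + 45027 = (17080 - 244*√3) + 45027 = 62107 - 244*√3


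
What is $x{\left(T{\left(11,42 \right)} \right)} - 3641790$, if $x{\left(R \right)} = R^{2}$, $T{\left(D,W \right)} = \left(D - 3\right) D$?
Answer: $-3634046$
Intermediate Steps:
$T{\left(D,W \right)} = D \left(-3 + D\right)$ ($T{\left(D,W \right)} = \left(-3 + D\right) D = D \left(-3 + D\right)$)
$x{\left(T{\left(11,42 \right)} \right)} - 3641790 = \left(11 \left(-3 + 11\right)\right)^{2} - 3641790 = \left(11 \cdot 8\right)^{2} - 3641790 = 88^{2} - 3641790 = 7744 - 3641790 = -3634046$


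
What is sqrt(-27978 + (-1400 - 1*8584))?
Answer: 3*I*sqrt(4218) ≈ 194.84*I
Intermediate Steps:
sqrt(-27978 + (-1400 - 1*8584)) = sqrt(-27978 + (-1400 - 8584)) = sqrt(-27978 - 9984) = sqrt(-37962) = 3*I*sqrt(4218)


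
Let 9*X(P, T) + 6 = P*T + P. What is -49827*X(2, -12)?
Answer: 465052/3 ≈ 1.5502e+5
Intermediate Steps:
X(P, T) = -2/3 + P/9 + P*T/9 (X(P, T) = -2/3 + (P*T + P)/9 = -2/3 + (P + P*T)/9 = -2/3 + (P/9 + P*T/9) = -2/3 + P/9 + P*T/9)
-49827*X(2, -12) = -49827*(-2/3 + (1/9)*2 + (1/9)*2*(-12)) = -49827*(-2/3 + 2/9 - 8/3) = -49827*(-28/9) = 465052/3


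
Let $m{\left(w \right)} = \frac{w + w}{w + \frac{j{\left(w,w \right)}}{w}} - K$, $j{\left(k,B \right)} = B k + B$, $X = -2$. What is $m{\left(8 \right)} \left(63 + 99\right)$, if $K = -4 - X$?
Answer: $\frac{8100}{17} \approx 476.47$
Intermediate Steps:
$j{\left(k,B \right)} = B + B k$
$K = -2$ ($K = -4 - -2 = -4 + 2 = -2$)
$m{\left(w \right)} = 2 + \frac{2 w}{1 + 2 w}$ ($m{\left(w \right)} = \frac{w + w}{w + \frac{w \left(1 + w\right)}{w}} - -2 = \frac{2 w}{w + \left(1 + w\right)} + 2 = \frac{2 w}{1 + 2 w} + 2 = 2 + \frac{2 w}{1 + 2 w}$)
$m{\left(8 \right)} \left(63 + 99\right) = \frac{2 \left(1 + 3 \cdot 8\right)}{1 + 2 \cdot 8} \left(63 + 99\right) = \frac{2 \left(1 + 24\right)}{1 + 16} \cdot 162 = 2 \cdot \frac{1}{17} \cdot 25 \cdot 162 = \frac{50}{17} \cdot 162 = \frac{8100}{17}$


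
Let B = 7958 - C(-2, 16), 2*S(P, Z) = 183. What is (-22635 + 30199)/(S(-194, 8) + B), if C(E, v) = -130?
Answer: 15128/16359 ≈ 0.92475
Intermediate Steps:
S(P, Z) = 183/2 (S(P, Z) = (½)*183 = 183/2)
B = 8088 (B = 7958 - 1*(-130) = 7958 + 130 = 8088)
(-22635 + 30199)/(S(-194, 8) + B) = (-22635 + 30199)/(183/2 + 8088) = 7564/(16359/2) = 7564*(2/16359) = 15128/16359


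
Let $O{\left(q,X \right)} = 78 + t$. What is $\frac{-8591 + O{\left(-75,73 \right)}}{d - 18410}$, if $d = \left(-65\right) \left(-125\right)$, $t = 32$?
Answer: $\frac{771}{935} \approx 0.8246$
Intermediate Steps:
$O{\left(q,X \right)} = 110$ ($O{\left(q,X \right)} = 78 + 32 = 110$)
$d = 8125$
$\frac{-8591 + O{\left(-75,73 \right)}}{d - 18410} = \frac{-8591 + 110}{8125 - 18410} = - \frac{8481}{-10285} = \left(-8481\right) \left(- \frac{1}{10285}\right) = \frac{771}{935}$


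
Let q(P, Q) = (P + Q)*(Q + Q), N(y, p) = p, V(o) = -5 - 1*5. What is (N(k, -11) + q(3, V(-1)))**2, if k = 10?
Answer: 16641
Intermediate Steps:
V(o) = -10 (V(o) = -5 - 5 = -10)
q(P, Q) = 2*Q*(P + Q) (q(P, Q) = (P + Q)*(2*Q) = 2*Q*(P + Q))
(N(k, -11) + q(3, V(-1)))**2 = (-11 + 2*(-10)*(3 - 10))**2 = (-11 + 2*(-10)*(-7))**2 = (-11 + 140)**2 = 129**2 = 16641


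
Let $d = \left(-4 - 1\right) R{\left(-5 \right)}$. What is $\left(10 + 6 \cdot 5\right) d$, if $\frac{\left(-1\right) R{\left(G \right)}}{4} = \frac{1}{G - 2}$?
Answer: $- \frac{800}{7} \approx -114.29$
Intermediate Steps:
$R{\left(G \right)} = - \frac{4}{-2 + G}$ ($R{\left(G \right)} = - \frac{4}{G - 2} = - \frac{4}{-2 + G}$)
$d = - \frac{20}{7}$ ($d = \left(-4 - 1\right) \left(- \frac{4}{-2 - 5}\right) = - 5 \left(- \frac{4}{-7}\right) = - 5 \left(\left(-4\right) \left(- \frac{1}{7}\right)\right) = \left(-5\right) \frac{4}{7} = - \frac{20}{7} \approx -2.8571$)
$\left(10 + 6 \cdot 5\right) d = \left(10 + 6 \cdot 5\right) \left(- \frac{20}{7}\right) = \left(10 + 30\right) \left(- \frac{20}{7}\right) = 40 \left(- \frac{20}{7}\right) = - \frac{800}{7}$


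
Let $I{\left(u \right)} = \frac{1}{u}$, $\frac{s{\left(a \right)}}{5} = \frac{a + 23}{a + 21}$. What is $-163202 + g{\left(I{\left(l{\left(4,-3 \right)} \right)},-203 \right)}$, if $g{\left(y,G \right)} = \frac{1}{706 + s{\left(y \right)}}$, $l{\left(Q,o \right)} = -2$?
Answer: $- \frac{4760765501}{29171} \approx -1.632 \cdot 10^{5}$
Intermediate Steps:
$s{\left(a \right)} = \frac{5 \left(23 + a\right)}{21 + a}$ ($s{\left(a \right)} = 5 \frac{a + 23}{a + 21} = 5 \frac{23 + a}{21 + a} = \frac{5 \left(23 + a\right)}{21 + a}$)
$g{\left(y,G \right)} = \frac{1}{706 + \frac{5 \left(23 + y\right)}{21 + y}}$
$-163202 + g{\left(I{\left(l{\left(4,-3 \right)} \right)},-203 \right)} = -163202 + \frac{21 + \frac{1}{-2}}{14941 + \frac{711}{-2}} = -163202 + \frac{21 - \frac{1}{2}}{14941 + 711 \left(- \frac{1}{2}\right)} = -163202 + \frac{1}{14941 - \frac{711}{2}} \cdot \frac{41}{2} = -163202 + \frac{1}{\frac{29171}{2}} \cdot \frac{41}{2} = -163202 + \frac{2}{29171} \cdot \frac{41}{2} = -163202 + \frac{41}{29171} = - \frac{4760765501}{29171}$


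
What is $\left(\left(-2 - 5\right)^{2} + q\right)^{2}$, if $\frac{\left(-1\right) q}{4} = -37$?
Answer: $38809$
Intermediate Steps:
$q = 148$ ($q = \left(-4\right) \left(-37\right) = 148$)
$\left(\left(-2 - 5\right)^{2} + q\right)^{2} = \left(\left(-2 - 5\right)^{2} + 148\right)^{2} = \left(\left(-7\right)^{2} + 148\right)^{2} = \left(49 + 148\right)^{2} = 197^{2} = 38809$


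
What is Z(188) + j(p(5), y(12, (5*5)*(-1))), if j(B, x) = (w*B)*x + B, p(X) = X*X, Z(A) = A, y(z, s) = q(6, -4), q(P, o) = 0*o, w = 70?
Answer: 213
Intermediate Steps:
q(P, o) = 0
y(z, s) = 0
p(X) = X**2
j(B, x) = B + 70*B*x (j(B, x) = (70*B)*x + B = 70*B*x + B = B + 70*B*x)
Z(188) + j(p(5), y(12, (5*5)*(-1))) = 188 + 5**2*(1 + 70*0) = 188 + 25*(1 + 0) = 188 + 25*1 = 188 + 25 = 213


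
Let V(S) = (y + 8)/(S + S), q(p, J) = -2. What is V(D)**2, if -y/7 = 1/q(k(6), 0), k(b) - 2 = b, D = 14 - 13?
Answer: 529/16 ≈ 33.063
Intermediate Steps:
D = 1
k(b) = 2 + b
y = 7/2 (y = -7/(-2) = -7*(-1/2) = 7/2 ≈ 3.5000)
V(S) = 23/(4*S) (V(S) = (7/2 + 8)/(S + S) = 23/(2*((2*S))) = 23*(1/(2*S))/2 = 23/(4*S))
V(D)**2 = ((23/4)/1)**2 = ((23/4)*1)**2 = (23/4)**2 = 529/16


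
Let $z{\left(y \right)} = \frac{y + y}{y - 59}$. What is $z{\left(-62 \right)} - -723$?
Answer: $\frac{87607}{121} \approx 724.02$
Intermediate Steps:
$z{\left(y \right)} = \frac{2 y}{-59 + y}$
$z{\left(-62 \right)} - -723 = 2 \left(-62\right) \frac{1}{-59 - 62} - -723 = 2 \left(-62\right) \frac{1}{-121} + 723 = 2 \left(-62\right) \left(- \frac{1}{121}\right) + 723 = \frac{124}{121} + 723 = \frac{87607}{121}$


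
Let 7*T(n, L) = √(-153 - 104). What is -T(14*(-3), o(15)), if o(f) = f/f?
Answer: -I*√257/7 ≈ -2.2902*I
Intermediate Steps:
o(f) = 1
T(n, L) = I*√257/7 (T(n, L) = √(-153 - 104)/7 = √(-257)/7 = (I*√257)/7 = I*√257/7)
-T(14*(-3), o(15)) = -I*√257/7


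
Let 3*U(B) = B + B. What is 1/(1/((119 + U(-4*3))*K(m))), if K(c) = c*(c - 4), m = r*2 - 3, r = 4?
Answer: 555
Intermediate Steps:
m = 5 (m = 4*2 - 3 = 8 - 3 = 5)
K(c) = c*(-4 + c)
U(B) = 2*B/3 (U(B) = (B + B)/3 = (2*B)/3 = 2*B/3)
1/(1/((119 + U(-4*3))*K(m))) = 1/(1/((119 + 2*(-4*3)/3)*(5*(-4 + 5)))) = 1/(1/((119 + (2/3)*(-12))*(5*1))) = 1/(1/((119 - 8)*5)) = 1/(1/(111*5)) = 1/(1/555) = 555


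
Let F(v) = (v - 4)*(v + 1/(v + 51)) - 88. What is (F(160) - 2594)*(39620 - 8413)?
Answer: 146698302498/211 ≈ 6.9525e+8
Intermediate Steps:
F(v) = -88 + (-4 + v)*(v + 1/(51 + v)) (F(v) = (-4 + v)*(v + 1/(51 + v)) - 88 = -88 + (-4 + v)*(v + 1/(51 + v)))
(F(160) - 2594)*(39620 - 8413) = ((-4492 + 160**3 - 291*160 + 47*160**2)/(51 + 160) - 2594)*(39620 - 8413) = ((-4492 + 4096000 - 46560 + 47*25600)/211 - 2594)*31207 = ((-4492 + 4096000 - 46560 + 1203200)/211 - 2594)*31207 = ((1/211)*5248148 - 2594)*31207 = (5248148/211 - 2594)*31207 = (4700814/211)*31207 = 146698302498/211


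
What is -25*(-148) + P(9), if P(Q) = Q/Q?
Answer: 3701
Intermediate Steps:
P(Q) = 1
-25*(-148) + P(9) = -25*(-148) + 1 = 3700 + 1 = 3701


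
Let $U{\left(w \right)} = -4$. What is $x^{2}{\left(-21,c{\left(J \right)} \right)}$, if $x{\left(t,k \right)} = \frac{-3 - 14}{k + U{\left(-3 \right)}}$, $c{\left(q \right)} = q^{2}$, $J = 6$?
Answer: $\frac{289}{1024} \approx 0.28223$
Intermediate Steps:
$x{\left(t,k \right)} = - \frac{17}{-4 + k}$ ($x{\left(t,k \right)} = \frac{-3 - 14}{k - 4} = - \frac{17}{-4 + k}$)
$x^{2}{\left(-21,c{\left(J \right)} \right)} = \left(- \frac{17}{-4 + 6^{2}}\right)^{2} = \left(- \frac{17}{-4 + 36}\right)^{2} = \left(- \frac{17}{32}\right)^{2} = \frac{289}{1024}$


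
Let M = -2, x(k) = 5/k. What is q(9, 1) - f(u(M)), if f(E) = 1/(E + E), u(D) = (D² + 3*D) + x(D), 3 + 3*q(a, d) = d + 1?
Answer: -2/9 ≈ -0.22222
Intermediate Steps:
q(a, d) = -⅔ + d/3 (q(a, d) = -1 + (d + 1)/3 = -1 + (1 + d)/3 = -1 + (⅓ + d/3) = -⅔ + d/3)
u(D) = D² + 3*D + 5/D (u(D) = (D² + 3*D) + 5/D = D² + 3*D + 5/D)
f(E) = 1/(2*E)
q(9, 1) - f(u(M)) = (-⅔ + (⅓)*1) - 1/(2*((5 + (-2)²*(3 - 2))/(-2))) = (-⅔ + ⅓) - 1/(2*((-(5 + 4*1)/2))) = -⅓ - 1/(2*((-(5 + 4)/2))) = -⅓ - 1/(2*((-½*9))) = -⅓ - 1/(2*(-9/2)) = -⅓ - (-2)/(2*9) = -⅓ - 1*(-⅑) = -⅓ + ⅑ = -2/9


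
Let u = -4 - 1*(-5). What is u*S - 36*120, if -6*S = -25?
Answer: -25895/6 ≈ -4315.8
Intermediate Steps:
u = 1 (u = -4 + 5 = 1)
S = 25/6 (S = -1/6*(-25) = 25/6 ≈ 4.1667)
u*S - 36*120 = 1*(25/6) - 36*120 = 25/6 - 4320 = -25895/6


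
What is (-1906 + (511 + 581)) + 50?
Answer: -764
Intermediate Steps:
(-1906 + (511 + 581)) + 50 = (-1906 + 1092) + 50 = -814 + 50 = -764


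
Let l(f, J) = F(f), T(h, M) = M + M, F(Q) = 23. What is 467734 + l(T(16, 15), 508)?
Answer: 467757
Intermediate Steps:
T(h, M) = 2*M
l(f, J) = 23
467734 + l(T(16, 15), 508) = 467734 + 23 = 467757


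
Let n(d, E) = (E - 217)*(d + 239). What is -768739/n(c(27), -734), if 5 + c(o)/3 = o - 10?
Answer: 768739/261525 ≈ 2.9394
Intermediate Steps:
c(o) = -45 + 3*o (c(o) = -15 + 3*(o - 10) = -15 + 3*(-10 + o) = -15 + (-30 + 3*o) = -45 + 3*o)
n(d, E) = (-217 + E)*(239 + d)
-768739/n(c(27), -734) = -768739/(-51863 - 217*(-45 + 3*27) + 239*(-734) - 734*(-45 + 3*27)) = -768739/(-51863 - 217*(-45 + 81) - 175426 - 734*(-45 + 81)) = -768739/(-51863 - 217*36 - 175426 - 734*36) = -768739/(-51863 - 7812 - 175426 - 26424) = -768739/(-261525) = -768739*(-1/261525) = 768739/261525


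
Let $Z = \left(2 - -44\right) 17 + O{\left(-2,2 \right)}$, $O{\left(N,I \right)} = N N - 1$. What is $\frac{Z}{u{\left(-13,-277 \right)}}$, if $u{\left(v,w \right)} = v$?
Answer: $- \frac{785}{13} \approx -60.385$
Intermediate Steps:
$O{\left(N,I \right)} = -1 + N^{2}$ ($O{\left(N,I \right)} = N^{2} - 1 = -1 + N^{2}$)
$Z = 785$ ($Z = \left(2 - -44\right) 17 - \left(1 - \left(-2\right)^{2}\right) = \left(2 + 44\right) 17 + \left(-1 + 4\right) = 46 \cdot 17 + 3 = 782 + 3 = 785$)
$\frac{Z}{u{\left(-13,-277 \right)}} = \frac{785}{-13} = 785 \left(- \frac{1}{13}\right) = - \frac{785}{13}$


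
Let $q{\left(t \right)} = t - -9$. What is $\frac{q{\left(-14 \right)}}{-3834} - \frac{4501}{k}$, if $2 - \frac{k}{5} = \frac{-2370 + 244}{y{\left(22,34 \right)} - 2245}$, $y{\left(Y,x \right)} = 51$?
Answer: $- \frac{6310239541}{7227090} \approx -873.14$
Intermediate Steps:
$q{\left(t \right)} = 9 + t$ ($q{\left(t \right)} = t + 9 = 9 + t$)
$k = \frac{5655}{1097}$ ($k = 10 - 5 \frac{-2370 + 244}{51 - 2245} = 10 - 5 \left(- \frac{2126}{-2194}\right) = 10 - 5 \left(\left(-2126\right) \left(- \frac{1}{2194}\right)\right) = 10 - \frac{5315}{1097} = \frac{5655}{1097} \approx 5.155$)
$\frac{q{\left(-14 \right)}}{-3834} - \frac{4501}{k} = \frac{9 - 14}{-3834} - \frac{4501}{\frac{5655}{1097}} = \left(-5\right) \left(- \frac{1}{3834}\right) - \frac{4937597}{5655} = \frac{5}{3834} - \frac{4937597}{5655} = - \frac{6310239541}{7227090}$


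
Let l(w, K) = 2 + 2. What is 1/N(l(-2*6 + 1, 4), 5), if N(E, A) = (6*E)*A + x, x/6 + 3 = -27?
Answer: -1/60 ≈ -0.016667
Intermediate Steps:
x = -180 (x = -18 + 6*(-27) = -18 - 162 = -180)
l(w, K) = 4
N(E, A) = -180 + 6*A*E (N(E, A) = (6*E)*A - 180 = 6*A*E - 180 = -180 + 6*A*E)
1/N(l(-2*6 + 1, 4), 5) = 1/(-180 + 6*5*4) = 1/(-180 + 120) = 1/(-60) = -1/60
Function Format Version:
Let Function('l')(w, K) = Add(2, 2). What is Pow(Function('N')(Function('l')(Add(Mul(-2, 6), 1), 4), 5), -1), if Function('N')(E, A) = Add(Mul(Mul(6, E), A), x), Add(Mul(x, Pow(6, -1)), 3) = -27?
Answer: Rational(-1, 60) ≈ -0.016667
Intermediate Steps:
x = -180 (x = Add(-18, Mul(6, -27)) = Add(-18, -162) = -180)
Function('l')(w, K) = 4
Function('N')(E, A) = Add(-180, Mul(6, A, E)) (Function('N')(E, A) = Add(Mul(Mul(6, E), A), -180) = Add(Mul(6, A, E), -180) = Add(-180, Mul(6, A, E)))
Pow(Function('N')(Function('l')(Add(Mul(-2, 6), 1), 4), 5), -1) = Pow(Add(-180, Mul(6, 5, 4)), -1) = Pow(Add(-180, 120), -1) = Pow(-60, -1) = Rational(-1, 60)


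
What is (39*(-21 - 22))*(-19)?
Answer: 31863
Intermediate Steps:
(39*(-21 - 22))*(-19) = (39*(-43))*(-19) = -1677*(-19) = 31863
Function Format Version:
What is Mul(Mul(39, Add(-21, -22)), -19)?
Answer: 31863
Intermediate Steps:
Mul(Mul(39, Add(-21, -22)), -19) = Mul(Mul(39, -43), -19) = Mul(-1677, -19) = 31863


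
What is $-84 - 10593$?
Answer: $-10677$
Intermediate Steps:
$-84 - 10593 = -10677$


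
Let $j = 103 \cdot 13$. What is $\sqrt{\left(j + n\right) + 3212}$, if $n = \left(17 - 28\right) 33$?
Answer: $2 \sqrt{1047} \approx 64.715$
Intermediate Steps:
$j = 1339$
$n = -363$ ($n = \left(-11\right) 33 = -363$)
$\sqrt{\left(j + n\right) + 3212} = \sqrt{\left(1339 - 363\right) + 3212} = \sqrt{976 + 3212} = \sqrt{4188} = 2 \sqrt{1047}$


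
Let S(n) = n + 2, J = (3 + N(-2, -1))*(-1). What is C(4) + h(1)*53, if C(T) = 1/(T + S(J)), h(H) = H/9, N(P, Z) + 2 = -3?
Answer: 433/72 ≈ 6.0139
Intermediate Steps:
N(P, Z) = -5 (N(P, Z) = -2 - 3 = -5)
h(H) = H/9 (h(H) = H*(⅑) = H/9)
J = 2 (J = (3 - 5)*(-1) = -2*(-1) = 2)
S(n) = 2 + n
C(T) = 1/(4 + T) (C(T) = 1/(T + (2 + 2)) = 1/(T + 4) = 1/(4 + T))
C(4) + h(1)*53 = 1/(4 + 4) + ((⅑)*1)*53 = 1/8 + (⅑)*53 = ⅛ + 53/9 = 433/72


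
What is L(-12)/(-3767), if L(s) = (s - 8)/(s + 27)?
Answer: 4/11301 ≈ 0.00035395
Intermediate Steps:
L(s) = (-8 + s)/(27 + s)
L(-12)/(-3767) = ((-8 - 12)/(27 - 12))/(-3767) = (-20/15)*(-1/3767) = ((1/15)*(-20))*(-1/3767) = -4/3*(-1/3767) = 4/11301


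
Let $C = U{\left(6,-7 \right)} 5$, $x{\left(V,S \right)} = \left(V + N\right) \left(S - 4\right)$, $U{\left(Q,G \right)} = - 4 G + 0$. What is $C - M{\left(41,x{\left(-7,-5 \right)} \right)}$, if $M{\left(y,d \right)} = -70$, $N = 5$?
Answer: $210$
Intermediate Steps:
$U{\left(Q,G \right)} = - 4 G$
$x{\left(V,S \right)} = \left(-4 + S\right) \left(5 + V\right)$ ($x{\left(V,S \right)} = \left(V + 5\right) \left(S - 4\right) = \left(5 + V\right) \left(-4 + S\right) = \left(-4 + S\right) \left(5 + V\right)$)
$C = 140$ ($C = \left(-4\right) \left(-7\right) 5 = 28 \cdot 5 = 140$)
$C - M{\left(41,x{\left(-7,-5 \right)} \right)} = 140 - -70 = 140 + 70 = 210$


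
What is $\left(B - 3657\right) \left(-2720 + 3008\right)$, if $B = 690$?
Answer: $-854496$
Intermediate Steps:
$\left(B - 3657\right) \left(-2720 + 3008\right) = \left(690 - 3657\right) \left(-2720 + 3008\right) = \left(-2967\right) 288 = -854496$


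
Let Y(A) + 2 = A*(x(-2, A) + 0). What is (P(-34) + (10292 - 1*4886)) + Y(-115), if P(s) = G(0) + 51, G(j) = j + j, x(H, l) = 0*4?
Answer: 5455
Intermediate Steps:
x(H, l) = 0
G(j) = 2*j
Y(A) = -2 (Y(A) = -2 + A*(0 + 0) = -2 + A*0 = -2 + 0 = -2)
P(s) = 51 (P(s) = 2*0 + 51 = 0 + 51 = 51)
(P(-34) + (10292 - 1*4886)) + Y(-115) = (51 + (10292 - 1*4886)) - 2 = (51 + (10292 - 4886)) - 2 = (51 + 5406) - 2 = 5457 - 2 = 5455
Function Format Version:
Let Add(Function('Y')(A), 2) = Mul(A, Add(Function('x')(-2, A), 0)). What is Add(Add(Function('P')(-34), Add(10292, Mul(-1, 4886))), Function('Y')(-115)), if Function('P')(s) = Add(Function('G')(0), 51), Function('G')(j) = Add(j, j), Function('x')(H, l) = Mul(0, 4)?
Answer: 5455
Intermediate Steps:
Function('x')(H, l) = 0
Function('G')(j) = Mul(2, j)
Function('Y')(A) = -2 (Function('Y')(A) = Add(-2, Mul(A, Add(0, 0))) = Add(-2, Mul(A, 0)) = Add(-2, 0) = -2)
Function('P')(s) = 51 (Function('P')(s) = Add(Mul(2, 0), 51) = Add(0, 51) = 51)
Add(Add(Function('P')(-34), Add(10292, Mul(-1, 4886))), Function('Y')(-115)) = Add(Add(51, Add(10292, Mul(-1, 4886))), -2) = Add(Add(51, Add(10292, -4886)), -2) = Add(Add(51, 5406), -2) = Add(5457, -2) = 5455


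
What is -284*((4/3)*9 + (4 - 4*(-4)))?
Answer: -9088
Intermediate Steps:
-284*((4/3)*9 + (4 - 4*(-4))) = -284*((4*(⅓))*9 + (4 + 16)) = -284*((4/3)*9 + 20) = -284*(12 + 20) = -284*32 = -9088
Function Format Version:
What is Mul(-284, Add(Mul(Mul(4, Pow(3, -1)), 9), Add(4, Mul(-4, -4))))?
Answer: -9088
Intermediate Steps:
Mul(-284, Add(Mul(Mul(4, Pow(3, -1)), 9), Add(4, Mul(-4, -4)))) = Mul(-284, Add(Mul(Mul(4, Rational(1, 3)), 9), Add(4, 16))) = Mul(-284, Add(Mul(Rational(4, 3), 9), 20)) = Mul(-284, Add(12, 20)) = Mul(-284, 32) = -9088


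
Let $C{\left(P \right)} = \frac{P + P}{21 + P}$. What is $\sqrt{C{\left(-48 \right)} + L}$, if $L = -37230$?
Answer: $\frac{i \sqrt{335038}}{3} \approx 192.94 i$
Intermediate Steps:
$C{\left(P \right)} = \frac{2 P}{21 + P}$
$\sqrt{C{\left(-48 \right)} + L} = \sqrt{2 \left(-48\right) \frac{1}{21 - 48} - 37230} = \sqrt{2 \left(-48\right) \frac{1}{-27} - 37230} = \sqrt{2 \left(-48\right) \left(- \frac{1}{27}\right) - 37230} = \sqrt{\frac{32}{9} - 37230} = \sqrt{- \frac{335038}{9}} = \frac{i \sqrt{335038}}{3}$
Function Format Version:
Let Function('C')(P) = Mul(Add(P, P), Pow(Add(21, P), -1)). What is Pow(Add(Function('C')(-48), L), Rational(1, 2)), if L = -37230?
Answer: Mul(Rational(1, 3), I, Pow(335038, Rational(1, 2))) ≈ Mul(192.94, I)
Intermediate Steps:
Function('C')(P) = Mul(2, P, Pow(Add(21, P), -1)) (Function('C')(P) = Mul(Mul(2, P), Pow(Add(21, P), -1)) = Mul(2, P, Pow(Add(21, P), -1)))
Pow(Add(Function('C')(-48), L), Rational(1, 2)) = Pow(Add(Mul(2, -48, Pow(Add(21, -48), -1)), -37230), Rational(1, 2)) = Pow(Add(Mul(2, -48, Pow(-27, -1)), -37230), Rational(1, 2)) = Pow(Add(Mul(2, -48, Rational(-1, 27)), -37230), Rational(1, 2)) = Pow(Add(Rational(32, 9), -37230), Rational(1, 2)) = Pow(Rational(-335038, 9), Rational(1, 2)) = Mul(Rational(1, 3), I, Pow(335038, Rational(1, 2)))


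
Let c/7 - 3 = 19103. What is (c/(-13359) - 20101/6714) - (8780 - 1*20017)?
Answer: 335568731405/29897442 ≈ 11224.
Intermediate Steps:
c = 133742 (c = 21 + 7*19103 = 21 + 133721 = 133742)
(c/(-13359) - 20101/6714) - (8780 - 1*20017) = (133742/(-13359) - 20101/6714) - (8780 - 1*20017) = (133742*(-1/13359) - 20101*1/6714) - (8780 - 20017) = (-133742/13359 - 20101/6714) - 1*(-11237) = -388824349/29897442 + 11237 = 335568731405/29897442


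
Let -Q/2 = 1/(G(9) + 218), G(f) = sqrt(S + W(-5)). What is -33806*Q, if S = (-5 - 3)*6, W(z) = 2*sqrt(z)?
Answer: 67612/(218 + sqrt(2)*sqrt(-24 + I*sqrt(5))) ≈ 309.38 - 9.8283*I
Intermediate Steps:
S = -48 (S = -8*6 = -48)
G(f) = sqrt(-48 + 2*I*sqrt(5)) (G(f) = sqrt(-48 + 2*sqrt(-5)) = sqrt(-48 + 2*(I*sqrt(5))) = sqrt(-48 + 2*I*sqrt(5)))
Q = -2/(218 + sqrt(-48 + 2*I*sqrt(5))) (Q = -2/(sqrt(-48 + 2*I*sqrt(5)) + 218) = -2/(218 + sqrt(-48 + 2*I*sqrt(5))) ≈ -0.0091515 + 0.00029073*I)
-33806*Q = -(-67612)/(218 + sqrt(2)*sqrt(-24 + I*sqrt(5))) = 67612/(218 + sqrt(2)*sqrt(-24 + I*sqrt(5)))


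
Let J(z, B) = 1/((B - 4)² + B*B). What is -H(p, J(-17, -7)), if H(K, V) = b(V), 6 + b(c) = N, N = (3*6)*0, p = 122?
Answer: 6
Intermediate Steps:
J(z, B) = 1/(B² + (-4 + B)²) (J(z, B) = 1/((-4 + B)² + B²) = 1/(B² + (-4 + B)²))
N = 0 (N = 18*0 = 0)
b(c) = -6 (b(c) = -6 + 0 = -6)
H(K, V) = -6
-H(p, J(-17, -7)) = -1*(-6) = 6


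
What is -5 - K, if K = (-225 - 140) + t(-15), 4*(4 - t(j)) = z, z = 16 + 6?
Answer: 723/2 ≈ 361.50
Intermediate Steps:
z = 22
t(j) = -3/2 (t(j) = 4 - ¼*22 = 4 - 11/2 = -3/2)
K = -733/2 (K = (-225 - 140) - 3/2 = -365 - 3/2 = -733/2 ≈ -366.50)
-5 - K = -5 - 1*(-733/2) = -5 + 733/2 = 723/2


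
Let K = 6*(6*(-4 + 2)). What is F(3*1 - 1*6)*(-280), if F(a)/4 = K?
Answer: 80640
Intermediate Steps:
K = -72 (K = 6*(6*(-2)) = 6*(-12) = -72)
F(a) = -288 (F(a) = 4*(-72) = -288)
F(3*1 - 1*6)*(-280) = -288*(-280) = 80640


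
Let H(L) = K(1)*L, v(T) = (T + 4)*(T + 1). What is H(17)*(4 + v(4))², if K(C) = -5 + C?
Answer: -131648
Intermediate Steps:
v(T) = (1 + T)*(4 + T) (v(T) = (4 + T)*(1 + T) = (1 + T)*(4 + T))
H(L) = -4*L (H(L) = (-5 + 1)*L = -4*L)
H(17)*(4 + v(4))² = (-4*17)*(4 + (4 + 4² + 5*4))² = -68*(4 + (4 + 16 + 20))² = -68*(4 + 40)² = -68*44² = -68*1936 = -131648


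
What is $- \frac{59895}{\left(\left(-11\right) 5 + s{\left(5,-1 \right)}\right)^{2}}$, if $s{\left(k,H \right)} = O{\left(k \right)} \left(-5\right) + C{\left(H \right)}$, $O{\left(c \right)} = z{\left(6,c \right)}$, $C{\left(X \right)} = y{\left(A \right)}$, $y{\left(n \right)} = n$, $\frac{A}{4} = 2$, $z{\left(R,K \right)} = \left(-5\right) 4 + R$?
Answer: $- \frac{59895}{529} \approx -113.22$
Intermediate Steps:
$z{\left(R,K \right)} = -20 + R$
$A = 8$ ($A = 4 \cdot 2 = 8$)
$C{\left(X \right)} = 8$
$O{\left(c \right)} = -14$ ($O{\left(c \right)} = -20 + 6 = -14$)
$s{\left(k,H \right)} = 78$ ($s{\left(k,H \right)} = \left(-14\right) \left(-5\right) + 8 = 70 + 8 = 78$)
$- \frac{59895}{\left(\left(-11\right) 5 + s{\left(5,-1 \right)}\right)^{2}} = - \frac{59895}{\left(\left(-11\right) 5 + 78\right)^{2}} = - \frac{59895}{\left(-55 + 78\right)^{2}} = - \frac{59895}{23^{2}} = - \frac{59895}{529}$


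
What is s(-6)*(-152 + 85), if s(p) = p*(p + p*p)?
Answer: 12060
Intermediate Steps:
s(p) = p*(p + p²)
s(-6)*(-152 + 85) = ((-6)²*(1 - 6))*(-152 + 85) = (36*(-5))*(-67) = -180*(-67) = 12060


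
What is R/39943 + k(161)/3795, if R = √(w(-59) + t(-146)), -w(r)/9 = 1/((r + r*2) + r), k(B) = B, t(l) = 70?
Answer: 7/165 + √975211/4713274 ≈ 0.042634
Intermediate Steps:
w(r) = -9/(4*r) (w(r) = -9/((r + r*2) + r) = -9/((r + 2*r) + r) = -9/(3*r + r) = -9*1/(4*r) = -9/(4*r))
R = √975211/118 (R = √(-9/4/(-59) + 70) = √(-9/4*(-1/59) + 70) = √(9/236 + 70) = √(16529/236) = √975211/118 ≈ 8.3689)
R/39943 + k(161)/3795 = (√975211/118)/39943 + 161/3795 = (√975211/118)*(1/39943) + 161*(1/3795) = √975211/4713274 + 7/165 = 7/165 + √975211/4713274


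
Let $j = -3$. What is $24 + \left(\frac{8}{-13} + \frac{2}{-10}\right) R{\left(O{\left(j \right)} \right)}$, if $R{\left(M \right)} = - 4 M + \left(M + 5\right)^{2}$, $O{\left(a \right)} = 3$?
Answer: $- \frac{92}{5} \approx -18.4$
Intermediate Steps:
$R{\left(M \right)} = \left(5 + M\right)^{2} - 4 M$ ($R{\left(M \right)} = - 4 M + \left(5 + M\right)^{2} = \left(5 + M\right)^{2} - 4 M$)
$24 + \left(\frac{8}{-13} + \frac{2}{-10}\right) R{\left(O{\left(j \right)} \right)} = 24 + \left(\frac{8}{-13} + \frac{2}{-10}\right) \left(\left(5 + 3\right)^{2} - 12\right) = 24 + \left(8 \left(- \frac{1}{13}\right) + 2 \left(- \frac{1}{10}\right)\right) \left(8^{2} - 12\right) = 24 + \left(- \frac{8}{13} - \frac{1}{5}\right) \left(64 - 12\right) = 24 - \frac{212}{5} = - \frac{92}{5}$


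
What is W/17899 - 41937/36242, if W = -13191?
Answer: -1228698585/648695558 ≈ -1.8941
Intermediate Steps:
W/17899 - 41937/36242 = -13191/17899 - 41937/36242 = -1228698585/648695558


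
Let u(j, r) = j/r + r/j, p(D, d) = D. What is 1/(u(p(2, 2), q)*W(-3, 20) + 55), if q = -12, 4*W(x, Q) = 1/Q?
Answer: 480/26363 ≈ 0.018207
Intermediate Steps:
W(x, Q) = 1/(4*Q)
1/(u(p(2, 2), q)*W(-3, 20) + 55) = 1/((2/(-12) - 12/2)*((¼)/20) + 55) = 1/((2*(-1/12) - 12*½)*((¼)*(1/20)) + 55) = 1/((-⅙ - 6)*(1/80) + 55) = 1/(-37/6*1/80 + 55) = 1/(-37/480 + 55) = 1/(26363/480) = 480/26363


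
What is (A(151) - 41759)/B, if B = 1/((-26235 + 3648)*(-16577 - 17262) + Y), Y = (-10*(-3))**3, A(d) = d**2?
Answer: -14490518730294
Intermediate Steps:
Y = 27000 (Y = 30**3 = 27000)
B = 1/764348493 (B = 1/((-26235 + 3648)*(-16577 - 17262) + 27000) = 1/(-22587*(-33839) + 27000) = 1/(764321493 + 27000) = 1/764348493 ≈ 1.3083e-9)
(A(151) - 41759)/B = (151**2 - 41759)/(1/764348493) = (22801 - 41759)*764348493 = -18958*764348493 = -14490518730294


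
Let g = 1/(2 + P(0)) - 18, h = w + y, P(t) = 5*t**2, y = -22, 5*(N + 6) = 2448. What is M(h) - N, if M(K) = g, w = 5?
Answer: -5011/10 ≈ -501.10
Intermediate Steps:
N = 2418/5 (N = -6 + (1/5)*2448 = -6 + 2448/5 = 2418/5 ≈ 483.60)
h = -17 (h = 5 - 22 = -17)
g = -35/2 (g = 1/(2 + 5*0**2) - 18 = 1/(2 + 5*0) - 18 = 1/(2 + 0) - 18 = 1/2 - 18 = -35/2 ≈ -17.500)
M(K) = -35/2
M(h) - N = -35/2 - 1*2418/5 = -35/2 - 2418/5 = -5011/10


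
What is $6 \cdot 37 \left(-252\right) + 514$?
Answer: $-55430$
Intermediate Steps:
$6 \cdot 37 \left(-252\right) + 514 = 222 \left(-252\right) + 514 = -55944 + 514 = -55430$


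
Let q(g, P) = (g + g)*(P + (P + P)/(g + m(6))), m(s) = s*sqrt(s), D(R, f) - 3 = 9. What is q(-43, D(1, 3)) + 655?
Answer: -526889/1633 + 12384*sqrt(6)/1633 ≈ -304.08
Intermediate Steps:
D(R, f) = 12 (D(R, f) = 3 + 9 = 12)
m(s) = s**(3/2)
q(g, P) = 2*g*(P + 2*P/(g + 6*sqrt(6))) (q(g, P) = (g + g)*(P + (P + P)/(g + 6**(3/2))) = (2*g)*(P + (2*P)/(g + 6*sqrt(6))) = (2*g)*(P + 2*P/(g + 6*sqrt(6))) = 2*g*(P + 2*P/(g + 6*sqrt(6))))
q(-43, D(1, 3)) + 655 = 2*12*(-43)*(2 - 43 + 6*sqrt(6))/(-43 + 6*sqrt(6)) + 655 = 2*12*(-43)*(-41 + 6*sqrt(6))/(-43 + 6*sqrt(6)) + 655 = -1032*(-41 + 6*sqrt(6))/(-43 + 6*sqrt(6)) + 655 = 655 - 1032*(-41 + 6*sqrt(6))/(-43 + 6*sqrt(6))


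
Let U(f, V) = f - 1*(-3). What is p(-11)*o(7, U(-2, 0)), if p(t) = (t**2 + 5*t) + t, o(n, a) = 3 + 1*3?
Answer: 330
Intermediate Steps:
U(f, V) = 3 + f (U(f, V) = f + 3 = 3 + f)
o(n, a) = 6 (o(n, a) = 3 + 3 = 6)
p(t) = t**2 + 6*t
p(-11)*o(7, U(-2, 0)) = -11*(6 - 11)*6 = -11*(-5)*6 = 55*6 = 330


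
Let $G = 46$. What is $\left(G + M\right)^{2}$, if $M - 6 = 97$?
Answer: $22201$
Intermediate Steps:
$M = 103$ ($M = 6 + 97 = 103$)
$\left(G + M\right)^{2} = \left(46 + 103\right)^{2} = 149^{2} = 22201$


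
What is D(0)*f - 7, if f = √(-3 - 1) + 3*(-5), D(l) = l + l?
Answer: -7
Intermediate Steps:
D(l) = 2*l
f = -15 + 2*I (f = √(-4) - 15 = 2*I - 15 = -15 + 2*I ≈ -15.0 + 2.0*I)
D(0)*f - 7 = (2*0)*(-15 + 2*I) - 7 = 0*(-15 + 2*I) - 7 = 0 - 7 = -7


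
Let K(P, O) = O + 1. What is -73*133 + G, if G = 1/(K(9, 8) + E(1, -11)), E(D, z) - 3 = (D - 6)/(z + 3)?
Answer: -980601/101 ≈ -9708.9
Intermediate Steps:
K(P, O) = 1 + O
E(D, z) = 3 + (-6 + D)/(3 + z) (E(D, z) = 3 + (D - 6)/(z + 3) = 3 + (-6 + D)/(3 + z))
G = 8/101 (G = 1/((1 + 8) + (3 + 1 + 3*(-11))/(3 - 11)) = 1/(9 + (3 + 1 - 33)/(-8)) = 1/(9 - ⅛*(-29)) = 1/(9 + 29/8) = 1/(101/8) = 8/101 ≈ 0.079208)
-73*133 + G = -73*133 + 8/101 = -9709 + 8/101 = -980601/101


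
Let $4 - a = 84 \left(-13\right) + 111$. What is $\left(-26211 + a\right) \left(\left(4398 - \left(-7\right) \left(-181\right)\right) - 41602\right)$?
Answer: $970469446$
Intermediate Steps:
$a = 985$ ($a = 4 - \left(84 \left(-13\right) + 111\right) = 4 - \left(-1092 + 111\right) = 4 - -981 = 4 + 981 = 985$)
$\left(-26211 + a\right) \left(\left(4398 - \left(-7\right) \left(-181\right)\right) - 41602\right) = \left(-26211 + 985\right) \left(\left(4398 - \left(-7\right) \left(-181\right)\right) - 41602\right) = - 25226 \left(\left(4398 - 1267\right) - 41602\right) = - 25226 \left(3131 - 41602\right) = \left(-25226\right) \left(-38471\right) = 970469446$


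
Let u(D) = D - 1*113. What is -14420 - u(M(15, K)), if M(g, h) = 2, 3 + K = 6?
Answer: -14309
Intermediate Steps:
K = 3 (K = -3 + 6 = 3)
u(D) = -113 + D (u(D) = D - 113 = -113 + D)
-14420 - u(M(15, K)) = -14420 - (-113 + 2) = -14420 - 1*(-111) = -14420 + 111 = -14309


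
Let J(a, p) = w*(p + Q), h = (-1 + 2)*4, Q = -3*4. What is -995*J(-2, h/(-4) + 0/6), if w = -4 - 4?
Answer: -103480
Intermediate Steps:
Q = -12
w = -8
h = 4 (h = 1*4 = 4)
J(a, p) = 96 - 8*p (J(a, p) = -8*(p - 12) = -8*(-12 + p) = 96 - 8*p)
-995*J(-2, h/(-4) + 0/6) = -995*(96 - 8*(4/(-4) + 0/6)) = -995*(96 - 8*(4*(-1/4) + 0*(1/6))) = -995*(96 - 8*(-1 + 0)) = -995*(96 - 8*(-1)) = -995*(96 + 8) = -995*104 = -103480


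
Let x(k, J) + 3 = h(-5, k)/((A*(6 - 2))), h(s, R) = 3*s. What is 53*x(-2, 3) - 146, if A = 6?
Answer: -2705/8 ≈ -338.13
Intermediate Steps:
x(k, J) = -29/8 (x(k, J) = -3 + (3*(-5))/((6*(6 - 2))) = -3 - 15/(6*4) = -3 - 15/24 = -3 - 15*1/24 = -3 - 5/8 = -29/8)
53*x(-2, 3) - 146 = 53*(-29/8) - 146 = -1537/8 - 146 = -2705/8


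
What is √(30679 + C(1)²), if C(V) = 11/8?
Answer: 7*√40073/8 ≈ 175.16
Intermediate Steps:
C(V) = 11/8 (C(V) = 11*(⅛) = 11/8)
√(30679 + C(1)²) = √(30679 + (11/8)²) = √(30679 + 121/64) = √(1963577/64) = 7*√40073/8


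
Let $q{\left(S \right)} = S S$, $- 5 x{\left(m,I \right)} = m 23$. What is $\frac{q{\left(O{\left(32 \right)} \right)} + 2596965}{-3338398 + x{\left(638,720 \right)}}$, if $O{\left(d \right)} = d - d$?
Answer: $- \frac{4328275}{5568888} \approx -0.77722$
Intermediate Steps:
$O{\left(d \right)} = 0$
$x{\left(m,I \right)} = - \frac{23 m}{5}$ ($x{\left(m,I \right)} = - \frac{m 23}{5} = - \frac{23 m}{5}$)
$q{\left(S \right)} = S^{2}$
$\frac{q{\left(O{\left(32 \right)} \right)} + 2596965}{-3338398 + x{\left(638,720 \right)}} = \frac{0^{2} + 2596965}{-3338398 - \frac{14674}{5}} = \frac{0 + 2596965}{-3338398 - \frac{14674}{5}} = \frac{2596965}{- \frac{16706664}{5}} = 2596965 \left(- \frac{5}{16706664}\right) = - \frac{4328275}{5568888}$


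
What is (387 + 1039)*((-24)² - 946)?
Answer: -527620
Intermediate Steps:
(387 + 1039)*((-24)² - 946) = 1426*(576 - 946) = 1426*(-370) = -527620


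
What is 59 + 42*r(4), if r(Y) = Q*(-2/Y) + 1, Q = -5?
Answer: 206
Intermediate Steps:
r(Y) = 1 + 10/Y (r(Y) = -(-10)/Y + 1 = 10/Y + 1 = 1 + 10/Y)
59 + 42*r(4) = 59 + 42*((10 + 4)/4) = 59 + 42*((¼)*14) = 59 + 42*(7/2) = 59 + 147 = 206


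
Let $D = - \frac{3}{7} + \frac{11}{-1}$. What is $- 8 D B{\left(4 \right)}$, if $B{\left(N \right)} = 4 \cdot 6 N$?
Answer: $\frac{61440}{7} \approx 8777.1$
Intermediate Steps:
$B{\left(N \right)} = 24 N$
$D = - \frac{80}{7}$ ($D = \left(-3\right) \frac{1}{7} + 11 \left(-1\right) = - \frac{3}{7} - 11 = - \frac{80}{7} \approx -11.429$)
$- 8 D B{\left(4 \right)} = \left(-8\right) \left(- \frac{80}{7}\right) 24 \cdot 4 = \frac{640}{7} \cdot 96 = \frac{61440}{7}$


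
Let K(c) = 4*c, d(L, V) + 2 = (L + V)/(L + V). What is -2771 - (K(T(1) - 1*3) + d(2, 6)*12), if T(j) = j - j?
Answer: -2747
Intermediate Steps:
d(L, V) = -1 (d(L, V) = -2 + (L + V)/(L + V) = -2 + 1 = -1)
T(j) = 0
-2771 - (K(T(1) - 1*3) + d(2, 6)*12) = -2771 - (4*(0 - 1*3) - 1*12) = -2771 - (4*(0 - 3) - 12) = -2771 - (4*(-3) - 12) = -2771 - (-12 - 12) = -2771 - 1*(-24) = -2771 + 24 = -2747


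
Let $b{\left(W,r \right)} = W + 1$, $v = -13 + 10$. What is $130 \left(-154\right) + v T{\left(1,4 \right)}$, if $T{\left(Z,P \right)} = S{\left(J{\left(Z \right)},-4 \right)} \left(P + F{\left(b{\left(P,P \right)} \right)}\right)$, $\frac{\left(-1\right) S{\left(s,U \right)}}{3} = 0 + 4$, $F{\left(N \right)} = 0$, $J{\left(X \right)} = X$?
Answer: $-19876$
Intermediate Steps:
$v = -3$
$b{\left(W,r \right)} = 1 + W$
$S{\left(s,U \right)} = -12$ ($S{\left(s,U \right)} = - 3 \left(0 + 4\right) = \left(-3\right) 4 = -12$)
$T{\left(Z,P \right)} = - 12 P$ ($T{\left(Z,P \right)} = - 12 \left(P + 0\right) = - 12 P$)
$130 \left(-154\right) + v T{\left(1,4 \right)} = 130 \left(-154\right) - 3 \left(\left(-12\right) 4\right) = -20020 - -144 = -20020 + 144 = -19876$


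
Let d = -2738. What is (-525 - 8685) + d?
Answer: -11948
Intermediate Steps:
(-525 - 8685) + d = (-525 - 8685) - 2738 = -9210 - 2738 = -11948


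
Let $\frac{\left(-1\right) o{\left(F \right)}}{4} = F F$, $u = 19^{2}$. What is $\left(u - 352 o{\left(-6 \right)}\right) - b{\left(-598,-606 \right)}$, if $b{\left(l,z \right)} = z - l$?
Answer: $51057$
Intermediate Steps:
$u = 361$
$o{\left(F \right)} = - 4 F^{2}$ ($o{\left(F \right)} = - 4 F F = - 4 F^{2}$)
$\left(u - 352 o{\left(-6 \right)}\right) - b{\left(-598,-606 \right)} = \left(361 - 352 \left(- 4 \left(-6\right)^{2}\right)\right) - \left(-606 - -598\right) = \left(361 - 352 \left(\left(-4\right) 36\right)\right) - \left(-606 + 598\right) = \left(361 - -50688\right) - -8 = \left(361 + 50688\right) + 8 = 51049 + 8 = 51057$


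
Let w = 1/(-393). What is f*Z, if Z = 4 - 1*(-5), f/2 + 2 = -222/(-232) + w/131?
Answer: -18688677/995338 ≈ -18.776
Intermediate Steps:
w = -1/393 ≈ -0.0025445
f = -6229559/2986014 (f = -4 + 2*(-222/(-232) - 1/393/131) = -4 + 2*(-222*(-1/232) - 1/393*1/131) = -4 + 2*(111/116 - 1/51483) = -4 + 2*(5714497/5972028) = -4 + 5714497/2986014 = -6229559/2986014 ≈ -2.0862)
Z = 9 (Z = 4 + 5 = 9)
f*Z = -6229559/2986014*9 = -18688677/995338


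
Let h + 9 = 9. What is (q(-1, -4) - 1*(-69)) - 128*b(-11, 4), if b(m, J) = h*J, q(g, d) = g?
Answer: 68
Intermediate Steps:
h = 0 (h = -9 + 9 = 0)
b(m, J) = 0 (b(m, J) = 0*J = 0)
(q(-1, -4) - 1*(-69)) - 128*b(-11, 4) = (-1 - 1*(-69)) - 128*0 = (-1 + 69) + 0 = 68 + 0 = 68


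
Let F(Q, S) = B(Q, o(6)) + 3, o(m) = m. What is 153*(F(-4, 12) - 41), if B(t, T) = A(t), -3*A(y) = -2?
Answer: -5712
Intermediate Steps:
A(y) = 2/3 (A(y) = -1/3*(-2) = 2/3)
B(t, T) = 2/3
F(Q, S) = 11/3 (F(Q, S) = 2/3 + 3 = 11/3)
153*(F(-4, 12) - 41) = 153*(11/3 - 41) = 153*(-112/3) = -5712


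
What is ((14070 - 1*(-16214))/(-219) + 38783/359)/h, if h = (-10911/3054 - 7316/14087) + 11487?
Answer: -34108735079114/12946630102841235 ≈ -0.0026346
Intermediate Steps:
h = 164671399535/14340566 (h = (-10911*1/3054 - 7316*1/14087) + 11487 = (-3637/1018 - 7316/14087) + 11487 = -58682107/14340566 + 11487 = 164671399535/14340566 ≈ 11483.)
((14070 - 1*(-16214))/(-219) + 38783/359)/h = ((14070 - 1*(-16214))/(-219) + 38783/359)/(164671399535/14340566) = ((14070 + 16214)*(-1/219) + 38783*(1/359))*(14340566/164671399535) = (30284*(-1/219) + 38783/359)*(14340566/164671399535) = (-30284/219 + 38783/359)*(14340566/164671399535) = -2378479/78621*14340566/164671399535 = -34108735079114/12946630102841235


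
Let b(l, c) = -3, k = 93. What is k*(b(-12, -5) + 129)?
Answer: 11718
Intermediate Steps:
k*(b(-12, -5) + 129) = 93*(-3 + 129) = 93*126 = 11718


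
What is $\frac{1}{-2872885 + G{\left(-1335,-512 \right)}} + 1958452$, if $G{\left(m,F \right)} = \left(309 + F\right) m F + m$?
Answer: $\frac{277373167448559}{141628780} \approx 1.9585 \cdot 10^{6}$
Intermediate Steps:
$G{\left(m,F \right)} = m + F m \left(309 + F\right)$ ($G{\left(m,F \right)} = m \left(309 + F\right) F + m = F m \left(309 + F\right) + m = m + F m \left(309 + F\right)$)
$\frac{1}{-2872885 + G{\left(-1335,-512 \right)}} + 1958452 = \frac{1}{-2872885 - 1335 \left(1 + \left(-512\right)^{2} + 309 \left(-512\right)\right)} + 1958452 = \frac{1}{-2872885 - 1335 \left(1 + 262144 - 158208\right)} + 1958452 = \frac{1}{-2872885 - 138755895} + 1958452 = \frac{1}{-141628780} + 1958452 = - \frac{1}{141628780} + 1958452 = \frac{277373167448559}{141628780}$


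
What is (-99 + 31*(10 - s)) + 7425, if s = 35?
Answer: 6551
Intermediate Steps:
(-99 + 31*(10 - s)) + 7425 = (-99 + 31*(10 - 1*35)) + 7425 = (-99 + 31*(10 - 35)) + 7425 = (-99 + 31*(-25)) + 7425 = (-99 - 775) + 7425 = -874 + 7425 = 6551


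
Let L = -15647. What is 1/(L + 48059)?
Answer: 1/32412 ≈ 3.0853e-5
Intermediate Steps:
1/(L + 48059) = 1/(-15647 + 48059) = 1/32412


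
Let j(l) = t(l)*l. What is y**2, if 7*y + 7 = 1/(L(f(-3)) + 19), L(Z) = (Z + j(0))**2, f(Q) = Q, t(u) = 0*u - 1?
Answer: 38025/38416 ≈ 0.98982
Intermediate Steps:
t(u) = -1 (t(u) = 0 - 1 = -1)
j(l) = -l
L(Z) = Z**2 (L(Z) = (Z - 1*0)**2 = (Z + 0)**2 = Z**2)
y = -195/196 (y = -1 + 1/(7*((-3)**2 + 19)) = -1 + 1/(7*(9 + 19)) = -1 + (1/7)/28 = -1 + (1/7)*(1/28) = -1 + 1/196 = -195/196 ≈ -0.99490)
y**2 = (-195/196)**2 = 38025/38416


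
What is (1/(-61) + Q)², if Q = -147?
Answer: 80425024/3721 ≈ 21614.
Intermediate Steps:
(1/(-61) + Q)² = (1/(-61) - 147)² = (-1/61 - 147)² = (-8968/61)² = 80425024/3721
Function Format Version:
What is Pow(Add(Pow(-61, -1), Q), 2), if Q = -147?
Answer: Rational(80425024, 3721) ≈ 21614.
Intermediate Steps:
Pow(Add(Pow(-61, -1), Q), 2) = Pow(Add(Pow(-61, -1), -147), 2) = Pow(Add(Rational(-1, 61), -147), 2) = Pow(Rational(-8968, 61), 2) = Rational(80425024, 3721)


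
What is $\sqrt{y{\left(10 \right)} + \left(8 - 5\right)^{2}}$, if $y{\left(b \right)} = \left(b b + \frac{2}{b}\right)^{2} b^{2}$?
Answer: $3 \sqrt{111557} \approx 1002.0$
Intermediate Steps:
$y{\left(b \right)} = b^{2} \left(b^{2} + \frac{2}{b}\right)^{2}$ ($y{\left(b \right)} = \left(b^{2} + \frac{2}{b}\right)^{2} b^{2} = b^{2} \left(b^{2} + \frac{2}{b}\right)^{2}$)
$\sqrt{y{\left(10 \right)} + \left(8 - 5\right)^{2}} = \sqrt{\left(2 + 10^{3}\right)^{2} + \left(8 - 5\right)^{2}} = \sqrt{\left(2 + 1000\right)^{2} + 3^{2}} = \sqrt{1002^{2} + 9} = \sqrt{1004004 + 9} = \sqrt{1004013} = 3 \sqrt{111557}$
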